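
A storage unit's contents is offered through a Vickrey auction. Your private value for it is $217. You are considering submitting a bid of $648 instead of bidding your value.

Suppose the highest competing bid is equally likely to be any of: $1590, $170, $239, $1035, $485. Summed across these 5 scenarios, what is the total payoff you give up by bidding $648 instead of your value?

The deviation costs you only when the competing bid falls strictly between $217 and $648; elsewhere both bids give the same outcome.
$1590: outcomes coincide → loss $0.
$170: outcomes coincide → loss $0.
$239: truthful payoff $0, deviation payoff −$22 → loss $22.
$1035: outcomes coincide → loss $0.
$485: truthful payoff $0, deviation payoff −$268 → loss $268.
Total loss = $22 + $268 = $290.

$290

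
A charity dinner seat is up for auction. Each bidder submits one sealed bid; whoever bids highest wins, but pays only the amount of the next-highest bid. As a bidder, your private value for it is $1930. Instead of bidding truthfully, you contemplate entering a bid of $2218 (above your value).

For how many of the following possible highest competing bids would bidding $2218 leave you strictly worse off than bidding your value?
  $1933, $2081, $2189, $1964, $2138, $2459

The deviation hurts exactly when the highest competing bid lies strictly between $1930 and $2218 — overbidding then wins at a price above your value.
$1933: inside the interval → strictly worse (loss $3).
$2081: inside the interval → strictly worse (loss $151).
$2189: inside the interval → strictly worse (loss $259).
$1964: inside the interval → strictly worse (loss $34).
$2138: inside the interval → strictly worse (loss $208).
$2459: above both → same outcome either way.
Count: 5.

5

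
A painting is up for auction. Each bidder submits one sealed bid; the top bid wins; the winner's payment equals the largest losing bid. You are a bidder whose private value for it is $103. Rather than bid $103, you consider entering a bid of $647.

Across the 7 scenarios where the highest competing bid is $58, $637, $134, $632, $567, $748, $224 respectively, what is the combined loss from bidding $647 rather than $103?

$1679

The deviation costs you only when the competing bid falls strictly between $103 and $647; elsewhere both bids give the same outcome.
$58: outcomes coincide → loss $0.
$637: truthful payoff $0, deviation payoff −$534 → loss $534.
$134: truthful payoff $0, deviation payoff −$31 → loss $31.
$632: truthful payoff $0, deviation payoff −$529 → loss $529.
$567: truthful payoff $0, deviation payoff −$464 → loss $464.
$748: outcomes coincide → loss $0.
$224: truthful payoff $0, deviation payoff −$121 → loss $121.
Total loss = $534 + $31 + $529 + $464 + $121 = $1679.
Because the price is fixed by the runner-up's bid, deviating from your value can only change a good outcome into a bad one — never the reverse.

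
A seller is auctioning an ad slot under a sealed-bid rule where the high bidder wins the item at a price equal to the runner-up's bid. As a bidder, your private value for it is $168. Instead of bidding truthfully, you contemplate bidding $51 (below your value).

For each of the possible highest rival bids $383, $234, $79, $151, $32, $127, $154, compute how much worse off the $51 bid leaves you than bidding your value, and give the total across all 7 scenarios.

The deviation costs you only when the competing bid falls strictly between $51 and $168; elsewhere both bids give the same outcome.
$383: outcomes coincide → loss $0.
$234: outcomes coincide → loss $0.
$79: truthful payoff $89, deviation payoff $0 → loss $89.
$151: truthful payoff $17, deviation payoff $0 → loss $17.
$32: outcomes coincide → loss $0.
$127: truthful payoff $41, deviation payoff $0 → loss $41.
$154: truthful payoff $14, deviation payoff $0 → loss $14.
Total loss = $89 + $17 + $41 + $14 = $161.

$161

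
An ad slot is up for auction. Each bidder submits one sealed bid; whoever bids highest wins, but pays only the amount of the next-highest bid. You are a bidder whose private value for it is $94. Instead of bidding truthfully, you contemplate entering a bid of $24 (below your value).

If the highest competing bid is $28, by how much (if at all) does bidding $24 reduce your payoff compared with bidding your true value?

Bidding your value $94: you win (since $94 > $28) and pay $28. Payoff $66.
Bidding $24: you lose. Payoff $0.
The competing bid $28 lies between your shaded bid and your value, so underbidding forfeits an item you could have won at a profitable price.
Loss from deviating = $66 − ($0) = $66.

$66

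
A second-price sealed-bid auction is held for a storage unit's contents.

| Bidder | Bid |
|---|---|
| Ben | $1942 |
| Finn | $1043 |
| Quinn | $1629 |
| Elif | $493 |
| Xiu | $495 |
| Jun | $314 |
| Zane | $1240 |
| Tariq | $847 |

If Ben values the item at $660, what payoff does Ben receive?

−$969

Highest bid: Ben at $1942, so Ben wins.
Second-highest bid: Quinn at $1629 — that is the price the winner pays.
Ben's payoff = value − price = $660 − $1629 = −$969.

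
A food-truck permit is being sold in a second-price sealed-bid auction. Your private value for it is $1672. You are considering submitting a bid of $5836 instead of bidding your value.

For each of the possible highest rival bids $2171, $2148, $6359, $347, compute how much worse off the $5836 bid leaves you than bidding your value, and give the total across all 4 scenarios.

$975

The deviation costs you only when the competing bid falls strictly between $1672 and $5836; elsewhere both bids give the same outcome.
$2171: truthful payoff $0, deviation payoff −$499 → loss $499.
$2148: truthful payoff $0, deviation payoff −$476 → loss $476.
$6359: outcomes coincide → loss $0.
$347: outcomes coincide → loss $0.
Total loss = $499 + $476 = $975.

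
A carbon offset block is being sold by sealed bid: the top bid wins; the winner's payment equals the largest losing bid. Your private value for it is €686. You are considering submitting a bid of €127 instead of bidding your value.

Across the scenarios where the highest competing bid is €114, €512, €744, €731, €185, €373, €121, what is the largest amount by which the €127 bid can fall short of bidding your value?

€114: same outcome either way → loss €0.
€512: truthful gives €174, deviation gives €0 → loss €174.
€744: same outcome either way → loss €0.
€731: same outcome either way → loss €0.
€185: truthful gives €501, deviation gives €0 → loss €501.
€373: truthful gives €313, deviation gives €0 → loss €313.
€121: same outcome either way → loss €0.
Maximum loss: €501.

€501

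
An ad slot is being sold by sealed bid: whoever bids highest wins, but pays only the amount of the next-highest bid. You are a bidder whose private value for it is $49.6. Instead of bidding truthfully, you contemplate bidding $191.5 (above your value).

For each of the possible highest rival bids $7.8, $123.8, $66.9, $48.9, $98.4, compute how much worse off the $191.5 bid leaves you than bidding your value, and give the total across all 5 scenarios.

The deviation costs you only when the competing bid falls strictly between $49.6 and $191.5; elsewhere both bids give the same outcome.
$7.8: outcomes coincide → loss $0.
$123.8: truthful payoff $0, deviation payoff −$74.2 → loss $74.2.
$66.9: truthful payoff $0, deviation payoff −$17.3 → loss $17.3.
$48.9: outcomes coincide → loss $0.
$98.4: truthful payoff $0, deviation payoff −$48.8 → loss $48.8.
Total loss = $74.2 + $17.3 + $48.8 = $140.3.

$140.3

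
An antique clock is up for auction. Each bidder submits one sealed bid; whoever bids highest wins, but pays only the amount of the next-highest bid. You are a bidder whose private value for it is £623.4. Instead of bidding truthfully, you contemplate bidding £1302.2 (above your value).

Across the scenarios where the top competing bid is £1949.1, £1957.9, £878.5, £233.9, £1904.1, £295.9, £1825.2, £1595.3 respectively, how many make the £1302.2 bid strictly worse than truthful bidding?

1

The deviation hurts exactly when the highest competing bid lies strictly between £623.4 and £1302.2 — overbidding then wins at a price above your value.
£1949.1: above both → same outcome either way.
£1957.9: above both → same outcome either way.
£878.5: inside the interval → strictly worse (loss £255.1).
£233.9: below both → same outcome either way.
£1904.1: above both → same outcome either way.
£295.9: below both → same outcome either way.
£1825.2: above both → same outcome either way.
£1595.3: above both → same outcome either way.
Count: 1.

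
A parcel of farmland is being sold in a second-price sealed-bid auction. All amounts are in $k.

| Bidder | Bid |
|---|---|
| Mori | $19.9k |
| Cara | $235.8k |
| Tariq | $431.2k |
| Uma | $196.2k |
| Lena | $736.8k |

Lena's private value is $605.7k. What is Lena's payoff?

Highest bid: Lena at $736.8k, so Lena wins.
Second-highest bid: Tariq at $431.2k — that is the price the winner pays.
Lena's payoff = value − price = $605.7k − $431.2k = $174.5k.

$174.5k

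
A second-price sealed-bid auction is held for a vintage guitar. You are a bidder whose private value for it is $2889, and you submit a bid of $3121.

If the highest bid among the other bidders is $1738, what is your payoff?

$1151

Your bid $3121 exceeds the highest competing bid $1738, so you win.
In a second-price auction the winner pays the second-highest bid, $1738.
Payoff = value − price = $2889 − $1738 = $1151.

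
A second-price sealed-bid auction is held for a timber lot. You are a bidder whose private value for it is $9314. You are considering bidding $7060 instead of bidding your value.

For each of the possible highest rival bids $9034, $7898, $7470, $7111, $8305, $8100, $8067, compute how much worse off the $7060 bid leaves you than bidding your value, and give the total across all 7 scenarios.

$9213

The deviation costs you only when the competing bid falls strictly between $7060 and $9314; elsewhere both bids give the same outcome.
$9034: truthful payoff $280, deviation payoff $0 → loss $280.
$7898: truthful payoff $1416, deviation payoff $0 → loss $1416.
$7470: truthful payoff $1844, deviation payoff $0 → loss $1844.
$7111: truthful payoff $2203, deviation payoff $0 → loss $2203.
$8305: truthful payoff $1009, deviation payoff $0 → loss $1009.
$8100: truthful payoff $1214, deviation payoff $0 → loss $1214.
$8067: truthful payoff $1247, deviation payoff $0 → loss $1247.
Total loss = $280 + $1416 + $1844 + $2203 + $1009 + $1214 + $1247 = $9213.
Truthful bidding weakly dominates here: raising your bid can only win items priced above your value, and lowering it can only forfeit items priced below.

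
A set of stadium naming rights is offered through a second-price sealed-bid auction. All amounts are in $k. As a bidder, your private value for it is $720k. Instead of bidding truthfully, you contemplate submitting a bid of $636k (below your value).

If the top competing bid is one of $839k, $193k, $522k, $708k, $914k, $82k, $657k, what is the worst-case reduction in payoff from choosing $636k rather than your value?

$839k: same outcome either way → loss $0k.
$193k: same outcome either way → loss $0k.
$522k: same outcome either way → loss $0k.
$708k: truthful gives $12k, deviation gives $0k → loss $12k.
$914k: same outcome either way → loss $0k.
$82k: same outcome either way → loss $0k.
$657k: truthful gives $63k, deviation gives $0k → loss $63k.
Maximum loss: $63k.

$63k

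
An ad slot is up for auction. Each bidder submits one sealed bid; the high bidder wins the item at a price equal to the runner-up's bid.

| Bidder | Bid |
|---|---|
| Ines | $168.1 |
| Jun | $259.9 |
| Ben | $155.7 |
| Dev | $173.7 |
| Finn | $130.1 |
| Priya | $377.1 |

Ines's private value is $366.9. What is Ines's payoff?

$0

Highest bid: Priya at $377.1, so Priya wins.
Second-highest bid: Jun at $259.9 — that is the price the winner pays.
Ines did not win, so Ines pays nothing and receives nothing: payoff $0.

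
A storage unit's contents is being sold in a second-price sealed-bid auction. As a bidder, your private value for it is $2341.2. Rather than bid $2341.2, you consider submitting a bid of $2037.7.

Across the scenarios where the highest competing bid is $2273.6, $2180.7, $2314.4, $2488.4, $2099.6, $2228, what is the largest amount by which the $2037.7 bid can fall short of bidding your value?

$241.6

$2273.6: truthful gives $67.6, deviation gives $0 → loss $67.6.
$2180.7: truthful gives $160.5, deviation gives $0 → loss $160.5.
$2314.4: truthful gives $26.8, deviation gives $0 → loss $26.8.
$2488.4: same outcome either way → loss $0.
$2099.6: truthful gives $241.6, deviation gives $0 → loss $241.6.
$2228: truthful gives $113.2, deviation gives $0 → loss $113.2.
Maximum loss: $241.6.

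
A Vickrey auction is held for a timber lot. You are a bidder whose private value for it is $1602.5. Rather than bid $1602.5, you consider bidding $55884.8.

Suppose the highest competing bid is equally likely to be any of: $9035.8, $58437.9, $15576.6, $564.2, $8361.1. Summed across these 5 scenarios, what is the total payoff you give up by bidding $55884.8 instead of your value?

$28166

The deviation costs you only when the competing bid falls strictly between $1602.5 and $55884.8; elsewhere both bids give the same outcome.
$9035.8: truthful payoff $0, deviation payoff −$7433.3 → loss $7433.3.
$58437.9: outcomes coincide → loss $0.
$15576.6: truthful payoff $0, deviation payoff −$13974.1 → loss $13974.1.
$564.2: outcomes coincide → loss $0.
$8361.1: truthful payoff $0, deviation payoff −$6758.6 → loss $6758.6.
Total loss = $7433.3 + $13974.1 + $6758.6 = $28166.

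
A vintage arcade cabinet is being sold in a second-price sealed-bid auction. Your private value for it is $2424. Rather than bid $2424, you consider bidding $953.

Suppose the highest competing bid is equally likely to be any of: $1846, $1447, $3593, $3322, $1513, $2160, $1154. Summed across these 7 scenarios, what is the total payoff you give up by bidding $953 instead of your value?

$4000

The deviation costs you only when the competing bid falls strictly between $953 and $2424; elsewhere both bids give the same outcome.
$1846: truthful payoff $578, deviation payoff $0 → loss $578.
$1447: truthful payoff $977, deviation payoff $0 → loss $977.
$3593: outcomes coincide → loss $0.
$3322: outcomes coincide → loss $0.
$1513: truthful payoff $911, deviation payoff $0 → loss $911.
$2160: truthful payoff $264, deviation payoff $0 → loss $264.
$1154: truthful payoff $1270, deviation payoff $0 → loss $1270.
Total loss = $578 + $977 + $911 + $264 + $1270 = $4000.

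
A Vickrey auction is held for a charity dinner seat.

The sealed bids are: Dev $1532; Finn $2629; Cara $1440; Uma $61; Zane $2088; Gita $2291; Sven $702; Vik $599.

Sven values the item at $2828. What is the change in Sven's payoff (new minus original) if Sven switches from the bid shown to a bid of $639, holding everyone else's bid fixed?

$0

The highest bid among the other bidders is $2629; Sven's bid doesn't change that.
Original bid $702: Sven is not highest (top rival bid is $2629); payoff $0.
Alternative bid $639: Sven is not highest (top rival bid is $2629); payoff $0.
Change in payoff = $0 − ($0) = $0.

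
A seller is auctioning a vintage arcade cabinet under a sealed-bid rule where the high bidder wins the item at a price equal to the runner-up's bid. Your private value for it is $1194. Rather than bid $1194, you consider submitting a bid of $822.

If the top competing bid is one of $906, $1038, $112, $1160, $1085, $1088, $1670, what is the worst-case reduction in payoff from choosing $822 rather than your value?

$288

$906: truthful gives $288, deviation gives $0 → loss $288.
$1038: truthful gives $156, deviation gives $0 → loss $156.
$112: same outcome either way → loss $0.
$1160: truthful gives $34, deviation gives $0 → loss $34.
$1085: truthful gives $109, deviation gives $0 → loss $109.
$1088: truthful gives $106, deviation gives $0 → loss $106.
$1670: same outcome either way → loss $0.
Maximum loss: $288.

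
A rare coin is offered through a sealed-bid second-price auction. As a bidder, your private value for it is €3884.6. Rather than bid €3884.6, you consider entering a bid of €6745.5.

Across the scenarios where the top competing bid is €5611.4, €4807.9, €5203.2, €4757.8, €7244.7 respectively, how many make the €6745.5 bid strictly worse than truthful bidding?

The deviation hurts exactly when the highest competing bid lies strictly between €3884.6 and €6745.5 — overbidding then wins at a price above your value.
€5611.4: inside the interval → strictly worse (loss €1726.8).
€4807.9: inside the interval → strictly worse (loss €923.3).
€5203.2: inside the interval → strictly worse (loss €1318.6).
€4757.8: inside the interval → strictly worse (loss €873.2).
€7244.7: above both → same outcome either way.
Count: 4.

4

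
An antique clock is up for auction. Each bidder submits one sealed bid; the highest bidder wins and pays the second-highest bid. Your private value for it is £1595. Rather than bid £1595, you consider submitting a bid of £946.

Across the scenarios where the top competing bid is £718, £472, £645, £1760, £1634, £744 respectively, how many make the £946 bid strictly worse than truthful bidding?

The deviation hurts exactly when the highest competing bid lies strictly between £946 and £1595 — underbidding then forfeits a profitable win.
£718: below both → same outcome either way.
£472: below both → same outcome either way.
£645: below both → same outcome either way.
£1760: above both → same outcome either way.
£1634: above both → same outcome either way.
£744: below both → same outcome either way.
Count: 0.

0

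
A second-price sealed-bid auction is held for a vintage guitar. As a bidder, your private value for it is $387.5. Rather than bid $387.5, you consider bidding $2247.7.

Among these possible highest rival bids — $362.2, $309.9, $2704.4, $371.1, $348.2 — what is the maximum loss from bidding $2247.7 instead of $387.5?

$362.2: same outcome either way → loss $0.
$309.9: same outcome either way → loss $0.
$2704.4: same outcome either way → loss $0.
$371.1: same outcome either way → loss $0.
$348.2: same outcome either way → loss $0.
Maximum loss: $0.

$0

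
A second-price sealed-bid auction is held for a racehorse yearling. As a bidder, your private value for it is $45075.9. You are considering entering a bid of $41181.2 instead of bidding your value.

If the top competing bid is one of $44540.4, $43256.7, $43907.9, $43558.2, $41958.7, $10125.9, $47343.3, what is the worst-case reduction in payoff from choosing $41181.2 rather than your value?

$3117.2

$44540.4: truthful gives $535.5, deviation gives $0 → loss $535.5.
$43256.7: truthful gives $1819.2, deviation gives $0 → loss $1819.2.
$43907.9: truthful gives $1168, deviation gives $0 → loss $1168.
$43558.2: truthful gives $1517.7, deviation gives $0 → loss $1517.7.
$41958.7: truthful gives $3117.2, deviation gives $0 → loss $3117.2.
$10125.9: same outcome either way → loss $0.
$47343.3: same outcome either way → loss $0.
Maximum loss: $3117.2.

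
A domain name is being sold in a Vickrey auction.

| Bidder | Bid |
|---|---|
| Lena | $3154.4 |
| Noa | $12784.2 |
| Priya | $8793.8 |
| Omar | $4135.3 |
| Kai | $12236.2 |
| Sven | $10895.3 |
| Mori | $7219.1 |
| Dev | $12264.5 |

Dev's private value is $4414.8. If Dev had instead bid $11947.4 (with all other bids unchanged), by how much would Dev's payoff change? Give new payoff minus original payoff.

The highest bid among the other bidders is $12784.2; Dev's bid doesn't change that.
Original bid $12264.5: Dev is not highest (top rival bid is $12784.2); payoff $0.
Alternative bid $11947.4: Dev is not highest (top rival bid is $12784.2); payoff $0.
Change in payoff = $0 − ($0) = $0.

$0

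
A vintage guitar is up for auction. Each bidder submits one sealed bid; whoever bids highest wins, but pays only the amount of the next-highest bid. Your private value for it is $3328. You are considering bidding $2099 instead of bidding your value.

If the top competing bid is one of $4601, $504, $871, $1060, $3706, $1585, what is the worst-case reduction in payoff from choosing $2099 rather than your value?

$0

$4601: same outcome either way → loss $0.
$504: same outcome either way → loss $0.
$871: same outcome either way → loss $0.
$1060: same outcome either way → loss $0.
$3706: same outcome either way → loss $0.
$1585: same outcome either way → loss $0.
Maximum loss: $0.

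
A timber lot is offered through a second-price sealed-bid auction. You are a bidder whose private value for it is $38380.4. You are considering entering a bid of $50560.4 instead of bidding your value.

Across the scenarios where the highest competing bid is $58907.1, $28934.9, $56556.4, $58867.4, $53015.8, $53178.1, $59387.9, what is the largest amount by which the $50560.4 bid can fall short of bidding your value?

$58907.1: same outcome either way → loss $0.
$28934.9: same outcome either way → loss $0.
$56556.4: same outcome either way → loss $0.
$58867.4: same outcome either way → loss $0.
$53015.8: same outcome either way → loss $0.
$53178.1: same outcome either way → loss $0.
$59387.9: same outcome either way → loss $0.
Maximum loss: $0.

$0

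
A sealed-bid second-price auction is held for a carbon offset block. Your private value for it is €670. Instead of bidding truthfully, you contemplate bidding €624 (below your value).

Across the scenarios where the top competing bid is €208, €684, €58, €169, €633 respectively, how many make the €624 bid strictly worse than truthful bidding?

1

The deviation hurts exactly when the highest competing bid lies strictly between €624 and €670 — underbidding then forfeits a profitable win.
€208: below both → same outcome either way.
€684: above both → same outcome either way.
€58: below both → same outcome either way.
€169: below both → same outcome either way.
€633: inside the interval → strictly worse (loss €37).
Count: 1.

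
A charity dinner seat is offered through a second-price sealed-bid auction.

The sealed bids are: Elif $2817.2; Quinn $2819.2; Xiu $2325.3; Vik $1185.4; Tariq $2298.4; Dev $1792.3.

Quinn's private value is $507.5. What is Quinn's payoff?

−$2309.7

Highest bid: Quinn at $2819.2, so Quinn wins.
Second-highest bid: Elif at $2817.2 — that is the price the winner pays.
Quinn's payoff = value − price = $507.5 − $2817.2 = −$2309.7.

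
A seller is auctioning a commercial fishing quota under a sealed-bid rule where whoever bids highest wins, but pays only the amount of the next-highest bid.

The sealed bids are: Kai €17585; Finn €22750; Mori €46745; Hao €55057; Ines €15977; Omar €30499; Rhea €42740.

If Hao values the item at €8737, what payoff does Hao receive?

Highest bid: Hao at €55057, so Hao wins.
Second-highest bid: Mori at €46745 — that is the price the winner pays.
Hao's payoff = value − price = €8737 − €46745 = −€38008.

−€38008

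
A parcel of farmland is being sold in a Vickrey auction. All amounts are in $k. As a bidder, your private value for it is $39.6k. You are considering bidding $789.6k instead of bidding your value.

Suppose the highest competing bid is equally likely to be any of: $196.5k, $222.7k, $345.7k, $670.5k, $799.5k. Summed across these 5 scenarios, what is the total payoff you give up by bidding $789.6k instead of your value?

$1277k

The deviation costs you only when the competing bid falls strictly between $39.6k and $789.6k; elsewhere both bids give the same outcome.
$196.5k: truthful payoff $0k, deviation payoff −$156.9k → loss $156.9k.
$222.7k: truthful payoff $0k, deviation payoff −$183.1k → loss $183.1k.
$345.7k: truthful payoff $0k, deviation payoff −$306.1k → loss $306.1k.
$670.5k: truthful payoff $0k, deviation payoff −$630.9k → loss $630.9k.
$799.5k: outcomes coincide → loss $0k.
Total loss = $156.9k + $183.1k + $306.1k + $630.9k = $1277k.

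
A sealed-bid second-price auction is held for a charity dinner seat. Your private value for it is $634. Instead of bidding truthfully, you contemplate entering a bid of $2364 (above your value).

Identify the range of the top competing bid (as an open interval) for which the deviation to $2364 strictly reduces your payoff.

If the competing bid is below $634, both bids win at the same price — no difference.
If it is above $2364, both bids lose — no difference.
If it lies strictly between $634 and $2364, bidding your value loses (payoff 0) while bidding $2364 wins at a price above your value (payoff negative).
So the deviation strictly hurts on the open interval ($634, $2364).

($634, $2364)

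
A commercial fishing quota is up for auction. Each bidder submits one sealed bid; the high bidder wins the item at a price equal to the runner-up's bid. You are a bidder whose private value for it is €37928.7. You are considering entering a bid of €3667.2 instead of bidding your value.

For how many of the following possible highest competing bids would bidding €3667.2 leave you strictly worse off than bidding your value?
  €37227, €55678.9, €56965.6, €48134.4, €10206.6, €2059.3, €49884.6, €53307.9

The deviation hurts exactly when the highest competing bid lies strictly between €3667.2 and €37928.7 — underbidding then forfeits a profitable win.
€37227: inside the interval → strictly worse (loss €701.7).
€55678.9: above both → same outcome either way.
€56965.6: above both → same outcome either way.
€48134.4: above both → same outcome either way.
€10206.6: inside the interval → strictly worse (loss €27722.1).
€2059.3: below both → same outcome either way.
€49884.6: above both → same outcome either way.
€53307.9: above both → same outcome either way.
Count: 2.

2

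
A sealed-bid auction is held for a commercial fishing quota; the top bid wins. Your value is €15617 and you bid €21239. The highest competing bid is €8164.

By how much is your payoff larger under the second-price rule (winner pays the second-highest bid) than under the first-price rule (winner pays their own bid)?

€13075

You have the highest bid, so you win under either rule.
Second-price: pay €8164 → payoff €7453.
First-price: pay your own bid €21239 → payoff −€5622.
Difference = €7453 − (−€5622) = €13075.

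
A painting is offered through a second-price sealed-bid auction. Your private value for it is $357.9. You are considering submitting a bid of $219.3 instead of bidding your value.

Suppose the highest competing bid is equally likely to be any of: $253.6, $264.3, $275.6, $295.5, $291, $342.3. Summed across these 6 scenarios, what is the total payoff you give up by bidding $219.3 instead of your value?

The deviation costs you only when the competing bid falls strictly between $219.3 and $357.9; elsewhere both bids give the same outcome.
$253.6: truthful payoff $104.3, deviation payoff $0 → loss $104.3.
$264.3: truthful payoff $93.6, deviation payoff $0 → loss $93.6.
$275.6: truthful payoff $82.3, deviation payoff $0 → loss $82.3.
$295.5: truthful payoff $62.4, deviation payoff $0 → loss $62.4.
$291: truthful payoff $66.9, deviation payoff $0 → loss $66.9.
$342.3: truthful payoff $15.6, deviation payoff $0 → loss $15.6.
Total loss = $104.3 + $93.6 + $82.3 + $62.4 + $66.9 + $15.6 = $425.1.
In a second-price auction your bid sets only whether you win, not what you pay, so bidding your true value is weakly dominant.

$425.1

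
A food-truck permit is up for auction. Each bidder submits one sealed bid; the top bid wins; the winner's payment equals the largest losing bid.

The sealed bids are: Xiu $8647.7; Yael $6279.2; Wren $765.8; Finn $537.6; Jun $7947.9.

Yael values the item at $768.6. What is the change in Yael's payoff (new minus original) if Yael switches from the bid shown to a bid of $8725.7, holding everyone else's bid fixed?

The highest bid among the other bidders is $8647.7; Yael's bid doesn't change that.
Original bid $6279.2: Yael is not highest (top rival bid is $8647.7); payoff $0.
Alternative bid $8725.7: Yael is highest, pays the top rival bid $8647.7; payoff $768.6 − $8647.7 = −$7879.1.
Change in payoff = −$7879.1 − ($0) = −$7879.1.

−$7879.1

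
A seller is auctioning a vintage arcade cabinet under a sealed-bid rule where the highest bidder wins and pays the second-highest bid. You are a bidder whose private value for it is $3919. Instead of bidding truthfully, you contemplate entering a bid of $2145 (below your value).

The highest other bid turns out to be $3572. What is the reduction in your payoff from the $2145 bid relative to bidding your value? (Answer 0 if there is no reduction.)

$347

Bidding your value $3919: you win (since $3919 > $3572) and pay $3572. Payoff $347.
Bidding $2145: you lose. Payoff $0.
The competing bid $3572 lies between your shaded bid and your value, so underbidding forfeits an item you could have won at a profitable price.
Loss from deviating = $347 − ($0) = $347.
In a second-price auction your bid sets only whether you win, not what you pay, so bidding your true value is weakly dominant.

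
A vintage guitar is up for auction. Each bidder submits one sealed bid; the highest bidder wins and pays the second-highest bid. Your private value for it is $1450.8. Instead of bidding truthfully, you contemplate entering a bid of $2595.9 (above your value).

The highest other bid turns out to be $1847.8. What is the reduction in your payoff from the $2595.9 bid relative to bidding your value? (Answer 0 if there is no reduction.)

Bidding your value $1450.8: you lose (since $1450.8 < $1847.8). Payoff $0.
Bidding $2595.9: you win and pay $1847.8. Payoff $1450.8 − $1847.8 = −$397.
The competing bid $1847.8 lies between your value and your inflated bid, so overbidding wins an item priced above your value.
Loss from deviating = $0 − (−$397) = $397.
Truthful bidding weakly dominates here: raising your bid can only win items priced above your value, and lowering it can only forfeit items priced below.

$397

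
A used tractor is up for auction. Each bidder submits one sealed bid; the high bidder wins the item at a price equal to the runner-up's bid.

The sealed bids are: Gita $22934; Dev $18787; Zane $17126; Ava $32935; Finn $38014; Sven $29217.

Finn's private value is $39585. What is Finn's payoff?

$6650

Highest bid: Finn at $38014, so Finn wins.
Second-highest bid: Ava at $32935 — that is the price the winner pays.
Finn's payoff = value − price = $39585 − $32935 = $6650.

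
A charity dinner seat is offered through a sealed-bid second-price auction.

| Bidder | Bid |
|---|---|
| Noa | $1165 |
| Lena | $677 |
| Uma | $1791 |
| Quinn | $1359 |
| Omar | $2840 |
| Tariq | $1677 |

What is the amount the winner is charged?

$1791

Highest bid: Omar at $2840, so Omar wins.
Second-highest bid: Uma at $1791 — that is the price the winner pays.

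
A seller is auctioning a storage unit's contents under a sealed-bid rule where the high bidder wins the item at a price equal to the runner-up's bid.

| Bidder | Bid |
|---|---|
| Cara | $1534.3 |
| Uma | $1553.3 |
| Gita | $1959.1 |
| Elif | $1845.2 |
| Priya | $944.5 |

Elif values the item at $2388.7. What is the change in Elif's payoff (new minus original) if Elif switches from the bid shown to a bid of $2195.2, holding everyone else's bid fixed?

The highest bid among the other bidders is $1959.1; Elif's bid doesn't change that.
Original bid $1845.2: Elif is not highest (top rival bid is $1959.1); payoff $0.
Alternative bid $2195.2: Elif is highest, pays the top rival bid $1959.1; payoff $2388.7 − $1959.1 = $429.6.
Change in payoff = $429.6 − ($0) = $429.6.

$429.6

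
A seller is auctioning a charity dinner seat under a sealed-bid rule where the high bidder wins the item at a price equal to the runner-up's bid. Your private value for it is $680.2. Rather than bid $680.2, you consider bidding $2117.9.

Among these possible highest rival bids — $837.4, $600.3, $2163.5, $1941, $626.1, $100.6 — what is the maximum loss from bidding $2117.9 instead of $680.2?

$837.4: truthful gives $0, deviation gives −$157.2 → loss $157.2.
$600.3: same outcome either way → loss $0.
$2163.5: same outcome either way → loss $0.
$1941: truthful gives $0, deviation gives −$1260.8 → loss $1260.8.
$626.1: same outcome either way → loss $0.
$100.6: same outcome either way → loss $0.
Maximum loss: $1260.8.

$1260.8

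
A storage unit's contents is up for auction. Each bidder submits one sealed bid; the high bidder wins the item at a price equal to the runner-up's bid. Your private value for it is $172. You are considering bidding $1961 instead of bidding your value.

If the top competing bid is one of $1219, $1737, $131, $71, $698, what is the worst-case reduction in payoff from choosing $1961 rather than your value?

$1565

$1219: truthful gives $0, deviation gives −$1047 → loss $1047.
$1737: truthful gives $0, deviation gives −$1565 → loss $1565.
$131: same outcome either way → loss $0.
$71: same outcome either way → loss $0.
$698: truthful gives $0, deviation gives −$526 → loss $526.
Maximum loss: $1565.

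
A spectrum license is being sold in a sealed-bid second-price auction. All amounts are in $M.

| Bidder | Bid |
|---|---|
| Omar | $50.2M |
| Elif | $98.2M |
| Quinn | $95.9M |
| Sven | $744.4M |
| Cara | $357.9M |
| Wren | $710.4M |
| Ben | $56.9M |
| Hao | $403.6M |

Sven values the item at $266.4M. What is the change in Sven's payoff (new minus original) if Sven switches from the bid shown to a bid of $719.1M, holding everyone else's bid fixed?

$0M

The highest bid among the other bidders is $710.4M; Sven's bid doesn't change that.
Original bid $744.4M: Sven is highest, pays the top rival bid $710.4M; payoff $266.4M − $710.4M = −$444M.
Alternative bid $719.1M: Sven is highest, pays the top rival bid $710.4M; payoff $266.4M − $710.4M = −$444M.
Change in payoff = −$444M − (−$444M) = $0M.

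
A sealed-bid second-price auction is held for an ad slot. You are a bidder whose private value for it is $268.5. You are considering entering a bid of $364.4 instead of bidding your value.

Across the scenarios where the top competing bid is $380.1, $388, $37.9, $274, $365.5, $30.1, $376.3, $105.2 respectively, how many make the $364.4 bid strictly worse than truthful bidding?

The deviation hurts exactly when the highest competing bid lies strictly between $268.5 and $364.4 — overbidding then wins at a price above your value.
$380.1: above both → same outcome either way.
$388: above both → same outcome either way.
$37.9: below both → same outcome either way.
$274: inside the interval → strictly worse (loss $5.5).
$365.5: above both → same outcome either way.
$30.1: below both → same outcome either way.
$376.3: above both → same outcome either way.
$105.2: below both → same outcome either way.
Count: 1.

1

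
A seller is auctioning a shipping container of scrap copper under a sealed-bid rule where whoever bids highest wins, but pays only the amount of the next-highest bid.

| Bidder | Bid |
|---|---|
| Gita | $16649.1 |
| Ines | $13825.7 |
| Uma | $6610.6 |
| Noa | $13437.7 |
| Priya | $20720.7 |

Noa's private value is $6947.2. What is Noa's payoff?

Highest bid: Priya at $20720.7, so Priya wins.
Second-highest bid: Gita at $16649.1 — that is the price the winner pays.
Noa did not win, so Noa pays nothing and receives nothing: payoff $0.

$0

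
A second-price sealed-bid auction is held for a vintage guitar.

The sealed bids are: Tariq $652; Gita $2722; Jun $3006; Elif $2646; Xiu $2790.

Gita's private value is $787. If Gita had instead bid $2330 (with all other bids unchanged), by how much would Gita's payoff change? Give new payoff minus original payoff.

The highest bid among the other bidders is $3006; Gita's bid doesn't change that.
Original bid $2722: Gita is not highest (top rival bid is $3006); payoff $0.
Alternative bid $2330: Gita is not highest (top rival bid is $3006); payoff $0.
Change in payoff = $0 − ($0) = $0.

$0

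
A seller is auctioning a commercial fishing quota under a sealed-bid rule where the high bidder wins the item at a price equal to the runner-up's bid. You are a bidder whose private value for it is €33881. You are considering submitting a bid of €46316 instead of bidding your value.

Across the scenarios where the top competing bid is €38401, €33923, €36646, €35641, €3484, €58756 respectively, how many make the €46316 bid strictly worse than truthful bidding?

4

The deviation hurts exactly when the highest competing bid lies strictly between €33881 and €46316 — overbidding then wins at a price above your value.
€38401: inside the interval → strictly worse (loss €4520).
€33923: inside the interval → strictly worse (loss €42).
€36646: inside the interval → strictly worse (loss €2765).
€35641: inside the interval → strictly worse (loss €1760).
€3484: below both → same outcome either way.
€58756: above both → same outcome either way.
Count: 4.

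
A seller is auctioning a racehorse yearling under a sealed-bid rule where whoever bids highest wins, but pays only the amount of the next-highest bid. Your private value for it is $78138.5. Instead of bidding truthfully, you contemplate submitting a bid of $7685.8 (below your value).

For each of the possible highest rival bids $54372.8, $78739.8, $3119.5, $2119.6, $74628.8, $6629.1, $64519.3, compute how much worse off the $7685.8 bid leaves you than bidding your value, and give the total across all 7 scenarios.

$40894.6

The deviation costs you only when the competing bid falls strictly between $7685.8 and $78138.5; elsewhere both bids give the same outcome.
$54372.8: truthful payoff $23765.7, deviation payoff $0 → loss $23765.7.
$78739.8: outcomes coincide → loss $0.
$3119.5: outcomes coincide → loss $0.
$2119.6: outcomes coincide → loss $0.
$74628.8: truthful payoff $3509.7, deviation payoff $0 → loss $3509.7.
$6629.1: outcomes coincide → loss $0.
$64519.3: truthful payoff $13619.2, deviation payoff $0 → loss $13619.2.
Total loss = $23765.7 + $3509.7 + $13619.2 = $40894.6.
Truthful bidding weakly dominates here: raising your bid can only win items priced above your value, and lowering it can only forfeit items priced below.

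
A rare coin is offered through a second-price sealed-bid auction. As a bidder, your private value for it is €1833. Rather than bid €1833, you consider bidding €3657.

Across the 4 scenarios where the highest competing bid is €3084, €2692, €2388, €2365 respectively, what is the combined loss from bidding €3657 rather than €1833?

€3197

The deviation costs you only when the competing bid falls strictly between €1833 and €3657; elsewhere both bids give the same outcome.
€3084: truthful payoff €0, deviation payoff −€1251 → loss €1251.
€2692: truthful payoff €0, deviation payoff −€859 → loss €859.
€2388: truthful payoff €0, deviation payoff −€555 → loss €555.
€2365: truthful payoff €0, deviation payoff −€532 → loss €532.
Total loss = €1251 + €859 + €555 + €532 = €3197.
Truthful bidding weakly dominates here: raising your bid can only win items priced above your value, and lowering it can only forfeit items priced below.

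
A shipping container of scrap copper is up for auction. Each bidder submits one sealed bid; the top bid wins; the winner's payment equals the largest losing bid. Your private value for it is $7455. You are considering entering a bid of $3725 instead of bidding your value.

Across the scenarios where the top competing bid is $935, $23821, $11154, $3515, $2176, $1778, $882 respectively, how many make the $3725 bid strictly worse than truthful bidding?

0

The deviation hurts exactly when the highest competing bid lies strictly between $3725 and $7455 — underbidding then forfeits a profitable win.
$935: below both → same outcome either way.
$23821: above both → same outcome either way.
$11154: above both → same outcome either way.
$3515: below both → same outcome either way.
$2176: below both → same outcome either way.
$1778: below both → same outcome either way.
$882: below both → same outcome either way.
Count: 0.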